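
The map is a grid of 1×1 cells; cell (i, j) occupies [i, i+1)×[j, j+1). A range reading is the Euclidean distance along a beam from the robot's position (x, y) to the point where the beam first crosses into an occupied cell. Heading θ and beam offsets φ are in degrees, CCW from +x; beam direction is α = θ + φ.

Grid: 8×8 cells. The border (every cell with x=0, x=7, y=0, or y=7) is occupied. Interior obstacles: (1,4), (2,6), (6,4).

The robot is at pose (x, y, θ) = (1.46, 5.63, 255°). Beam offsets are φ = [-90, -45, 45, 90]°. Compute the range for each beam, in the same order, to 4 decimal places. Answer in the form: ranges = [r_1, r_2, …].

beam 1: φ=-90°, α=165°
  direction (-0.9659, 0.2588); cell (1,5); t to first gridline: x 0.4762, y 1.4296 (then +1.0353 / +3.8637)
    (0,5) via x @ 0.4762  # hit
  → r_1 = 0.4762
beam 2: φ=-45°, α=210°
  direction (-0.8660, -0.5000); cell (1,5); t to first gridline: x 0.5312, y 1.2600 (then +1.1547 / +2.0000)
    (0,5) via x @ 0.5312  # hit
  → r_2 = 0.5312
beam 3: φ=45°, α=300°
  direction (0.5000, -0.8660); cell (1,5); t to first gridline: x 1.0800, y 0.7275 (then +2.0000 / +1.1547)
    (1,4) via y @ 0.7275  # hit
  → r_3 = 0.7275
beam 4: φ=90°, α=345°
  direction (0.9659, -0.2588); cell (1,5); t to first gridline: x 0.5590, y 2.4341 (then +1.0353 / +3.8637)
    (2,5) via x @ 0.5590
    (3,5) via x @ 1.5943
    (3,4) via y @ 2.4341
    (4,4) via x @ 2.6296
    (5,4) via x @ 3.6649
    (6,4) via x @ 4.7002  # hit
  → r_4 = 4.7002

ranges = [0.4762, 0.5312, 0.7275, 4.7002]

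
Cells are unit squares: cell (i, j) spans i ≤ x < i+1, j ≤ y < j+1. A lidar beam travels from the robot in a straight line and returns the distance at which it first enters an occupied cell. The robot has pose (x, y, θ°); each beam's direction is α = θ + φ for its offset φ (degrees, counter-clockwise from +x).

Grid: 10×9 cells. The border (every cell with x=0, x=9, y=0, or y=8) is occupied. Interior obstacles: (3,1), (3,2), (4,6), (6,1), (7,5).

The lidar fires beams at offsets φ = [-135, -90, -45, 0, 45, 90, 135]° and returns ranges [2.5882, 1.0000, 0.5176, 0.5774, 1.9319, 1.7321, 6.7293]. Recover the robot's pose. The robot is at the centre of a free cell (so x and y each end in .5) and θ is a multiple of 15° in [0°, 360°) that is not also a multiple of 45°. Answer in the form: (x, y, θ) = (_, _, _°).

Candidates: 51 free-cell centres × 16 headings = 816 poses. Raycast each; keep the one whose scan matches to 4 dp.
  (8.5, 4.5, 165°): beam 1 = 0.5774 ≠ 2.5882 ✗
  (3.5, 4.5, 150°): beam 1 = 3.6235 ≠ 2.5882 ✗
  (5.5, 7.5, 150°): beam 1 = 1.9319 ≠ 2.5882 ✗
  (1.5, 5.5, 150°): beam 2 = 2.8868 ≠ 1.0000 ✗
  …
  (6.5, 7.5, 120°): r_1=2.5882, r_2=1.0000, r_3=0.5176, r_4=0.5774, r_5=1.9319, r_6=1.7321, r_7=6.7293 — all match ✓
No second candidate reproduces the full scan.

(x, y, θ) = (6.5, 7.5, 120°)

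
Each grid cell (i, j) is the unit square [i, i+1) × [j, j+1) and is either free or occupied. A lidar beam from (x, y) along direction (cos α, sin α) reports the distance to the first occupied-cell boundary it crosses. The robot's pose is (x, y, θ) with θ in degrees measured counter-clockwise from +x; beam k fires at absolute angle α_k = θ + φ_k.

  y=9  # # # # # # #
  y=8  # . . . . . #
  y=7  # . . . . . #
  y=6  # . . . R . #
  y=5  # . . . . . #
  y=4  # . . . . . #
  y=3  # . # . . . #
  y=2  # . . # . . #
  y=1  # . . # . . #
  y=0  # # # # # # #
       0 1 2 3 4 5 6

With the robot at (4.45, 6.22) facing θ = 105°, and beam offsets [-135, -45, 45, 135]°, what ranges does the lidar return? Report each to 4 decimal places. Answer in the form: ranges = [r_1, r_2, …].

ranges = [1.7898, 3.1000, 3.9837, 2.9000]

beam 1: φ=-135°, α=330°
  direction (0.8660, -0.5000); cell (4,6); t to first gridline: x 0.6351, y 0.4400 (then +1.1547 / +2.0000)
    (4,5) via y @ 0.4400
    (5,5) via x @ 0.6351
    (6,5) via x @ 1.7898  # hit
  → r_1 = 1.7898
beam 2: φ=-45°, α=60°
  direction (0.5000, 0.8660); cell (4,6); t to first gridline: x 1.1000, y 0.9007 (then +2.0000 / +1.1547)
    (4,7) via y @ 0.9007
    (5,7) via x @ 1.1000
    (5,8) via y @ 2.0554
    (6,8) via x @ 3.1000  # hit
  → r_2 = 3.1000
beam 3: φ=45°, α=150°
  direction (-0.8660, 0.5000); cell (4,6); t to first gridline: x 0.5196, y 1.5600 (then +1.1547 / +2.0000)
    (3,6) via x @ 0.5196
    (3,7) via y @ 1.5600
    (2,7) via x @ 1.6743
    (1,7) via x @ 2.8290
    (1,8) via y @ 3.5600
    (0,8) via x @ 3.9837  # hit
  → r_3 = 3.9837
beam 4: φ=135°, α=240°
  direction (-0.5000, -0.8660); cell (4,6); t to first gridline: x 0.9000, y 0.2540 (then +2.0000 / +1.1547)
    (4,5) via y @ 0.2540
    (3,5) via x @ 0.9000
    (3,4) via y @ 1.4087
    (3,3) via y @ 2.5634
    (2,3) via x @ 2.9000  # hit
  → r_4 = 2.9000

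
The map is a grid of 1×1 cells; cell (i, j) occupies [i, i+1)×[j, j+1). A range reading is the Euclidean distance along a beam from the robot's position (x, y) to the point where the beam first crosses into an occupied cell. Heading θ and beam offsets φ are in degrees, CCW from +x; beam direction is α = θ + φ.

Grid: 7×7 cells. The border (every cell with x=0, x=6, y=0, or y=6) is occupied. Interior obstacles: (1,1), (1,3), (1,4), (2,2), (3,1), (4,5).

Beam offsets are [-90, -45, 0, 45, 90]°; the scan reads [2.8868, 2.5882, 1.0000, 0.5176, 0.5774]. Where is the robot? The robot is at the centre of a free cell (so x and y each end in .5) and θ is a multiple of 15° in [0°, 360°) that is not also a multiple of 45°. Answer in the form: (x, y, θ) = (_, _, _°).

Enumerate (i+0.5, j+0.5, θ) over the 19 free cells and 16 admissible headings. For each, cast all 5 beams and compare to the given ranges.
  (3.5, 5.5, 345°): beam 1 = 2.5882 ≠ 2.8868 ✗
  (5.5, 5.5, 150°): beam 1 = 0.5774 ≠ 2.8868 ✗
  (4.5, 2.5, 30°): beam 1 = 1.7321 ≠ 2.8868 ✗
  (2.5, 3.5, 105°): beam 1 = 3.6235 ≠ 2.8868 ✗
  …
  (5.5, 3.5, 300°): r_1=2.8868, r_2=2.5882, r_3=1.0000, r_4=0.5176, r_5=0.5774 — all match ✓
No second candidate reproduces the full scan.

(x, y, θ) = (5.5, 3.5, 300°)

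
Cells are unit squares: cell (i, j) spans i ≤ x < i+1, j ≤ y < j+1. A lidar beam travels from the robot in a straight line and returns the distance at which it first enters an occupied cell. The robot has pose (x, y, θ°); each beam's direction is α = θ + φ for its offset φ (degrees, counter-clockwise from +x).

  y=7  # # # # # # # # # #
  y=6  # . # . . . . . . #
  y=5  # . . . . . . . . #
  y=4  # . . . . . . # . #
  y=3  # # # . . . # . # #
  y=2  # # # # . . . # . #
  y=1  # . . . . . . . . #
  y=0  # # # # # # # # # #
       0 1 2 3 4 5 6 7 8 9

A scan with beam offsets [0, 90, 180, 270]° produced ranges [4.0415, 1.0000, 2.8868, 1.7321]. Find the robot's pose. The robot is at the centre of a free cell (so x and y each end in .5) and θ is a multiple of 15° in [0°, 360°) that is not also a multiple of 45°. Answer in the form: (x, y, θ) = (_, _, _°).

The pose lattice has 38·16 = 608 candidates. Test each by forward raycasting.
  (7.5, 1.5, 15°): beam 1 = 1.5529 ≠ 4.0415 ✗
  (5.5, 6.5, 30°): beam 1 = 1.0000 ≠ 4.0415 ✗
  (8.5, 2.5, 15°): beam 1 = 0.5176 ≠ 4.0415 ✗
  …
  (6.5, 5.5, 210°): r_1=4.0415, r_2=1.0000, r_3=2.8868, r_4=1.7321 — all match ✓
Only this pose fits every beam.

(x, y, θ) = (6.5, 5.5, 210°)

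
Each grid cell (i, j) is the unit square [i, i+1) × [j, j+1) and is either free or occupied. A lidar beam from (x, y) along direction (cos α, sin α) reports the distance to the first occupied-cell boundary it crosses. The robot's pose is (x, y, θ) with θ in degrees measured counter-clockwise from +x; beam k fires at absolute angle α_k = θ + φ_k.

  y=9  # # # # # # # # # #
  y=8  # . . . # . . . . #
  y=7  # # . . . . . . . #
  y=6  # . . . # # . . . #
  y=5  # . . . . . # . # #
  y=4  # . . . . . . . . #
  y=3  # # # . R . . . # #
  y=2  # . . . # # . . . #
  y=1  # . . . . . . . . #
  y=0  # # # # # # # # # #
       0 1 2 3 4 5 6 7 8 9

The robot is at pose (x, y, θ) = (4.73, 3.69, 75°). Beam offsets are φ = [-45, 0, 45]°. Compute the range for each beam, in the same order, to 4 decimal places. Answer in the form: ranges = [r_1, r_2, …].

beam 1: φ=-45°, α=30°
  direction (0.8660, 0.5000); cell (4,3); t to first gridline: x 0.3118, y 0.6200 (then +1.1547 / +2.0000)
    (5,3) via x @ 0.3118
    (5,4) via y @ 0.6200
    (6,4) via x @ 1.4665
    (6,5) via y @ 2.6200  # hit
  → r_1 = 2.6200
beam 2: φ=0°, α=75°
  direction (0.2588, 0.9659); cell (4,3); t to first gridline: x 1.0432, y 0.3209 (then +3.8637 / +1.0353)
    (4,4) via y @ 0.3209
    (5,4) via x @ 1.0432
    (5,5) via y @ 1.3562
    (5,6) via y @ 2.3915  # hit
  → r_2 = 2.3915
beam 3: φ=45°, α=120°
  direction (-0.5000, 0.8660); cell (4,3); t to first gridline: x 1.4600, y 0.3580 (then +2.0000 / +1.1547)
    (4,4) via y @ 0.3580
    (3,4) via x @ 1.4600
    (3,5) via y @ 1.5127
    (3,6) via y @ 2.6674
    (2,6) via x @ 3.4600
    (2,7) via y @ 3.8221
    (2,8) via y @ 4.9768
    (1,8) via x @ 5.4600
    (1,9) via y @ 6.1315  # hit
  → r_3 = 6.1315

ranges = [2.6200, 2.3915, 6.1315]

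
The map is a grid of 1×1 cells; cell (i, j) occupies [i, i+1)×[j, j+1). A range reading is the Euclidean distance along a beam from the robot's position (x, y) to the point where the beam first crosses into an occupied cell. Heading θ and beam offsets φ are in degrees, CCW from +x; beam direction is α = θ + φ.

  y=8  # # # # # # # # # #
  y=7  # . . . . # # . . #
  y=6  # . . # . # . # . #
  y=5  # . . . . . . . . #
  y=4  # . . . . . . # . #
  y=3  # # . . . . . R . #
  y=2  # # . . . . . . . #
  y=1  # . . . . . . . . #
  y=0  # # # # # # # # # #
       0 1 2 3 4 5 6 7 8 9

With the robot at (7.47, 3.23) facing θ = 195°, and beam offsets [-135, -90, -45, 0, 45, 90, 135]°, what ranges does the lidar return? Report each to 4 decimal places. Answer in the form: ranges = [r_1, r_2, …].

ranges = [0.8891, 0.7972, 7.4709, 6.6982, 2.5750, 2.3087, 1.7667]

beam 1: φ=-135°, α=60°
  dir = (cos 60°, sin 60°) = (0.5000, 0.8660); from cell (7,3)
  next x-line at t=1.0600, next y-line at t=0.8891; Δt_x=2.0000, Δt_y=1.1547
    y: enter (7,4) at t=0.8891 ← occupied
  → r_1 = 0.8891
beam 2: φ=-90°, α=105°
  dir = (cos 105°, sin 105°) = (-0.2588, 0.9659); from cell (7,3)
  next x-line at t=1.8159, next y-line at t=0.7972; Δt_x=3.8637, Δt_y=1.0353
    y: enter (7,4) at t=0.7972 ← occupied
  → r_2 = 0.7972
beam 3: φ=-45°, α=150°
  dir = (cos 150°, sin 150°) = (-0.8660, 0.5000); from cell (7,3)
  next x-line at t=0.5427, next y-line at t=1.5400; Δt_x=1.1547, Δt_y=2.0000
    x: enter (6,3) at t=0.5427
    y: enter (6,4) at t=1.5400
    x: enter (5,4) at t=1.6974
    x: enter (4,4) at t=2.8521
    y: enter (4,5) at t=3.5400
    x: enter (3,5) at t=4.0068
    x: enter (2,5) at t=5.1615
    y: enter (2,6) at t=5.5400
    x: enter (1,6) at t=6.3162
    x: enter (0,6) at t=7.4709 ← occupied
  → r_3 = 7.4709
beam 4: φ=0°, α=195°
  dir = (cos 195°, sin 195°) = (-0.9659, -0.2588); from cell (7,3)
  next x-line at t=0.4866, next y-line at t=0.8887; Δt_x=1.0353, Δt_y=3.8637
    x: enter (6,3) at t=0.4866
    y: enter (6,2) at t=0.8887
    x: enter (5,2) at t=1.5219
    x: enter (4,2) at t=2.5571
    x: enter (3,2) at t=3.5924
    x: enter (2,2) at t=4.6277
    y: enter (2,1) at t=4.7524
    x: enter (1,1) at t=5.6630
    x: enter (0,1) at t=6.6982 ← occupied
  → r_4 = 6.6982
beam 5: φ=45°, α=240°
  dir = (cos 240°, sin 240°) = (-0.5000, -0.8660); from cell (7,3)
  next x-line at t=0.9400, next y-line at t=0.2656; Δt_x=2.0000, Δt_y=1.1547
    y: enter (7,2) at t=0.2656
    x: enter (6,2) at t=0.9400
    y: enter (6,1) at t=1.4203
    y: enter (6,0) at t=2.5750 ← occupied
  → r_5 = 2.5750
beam 6: φ=90°, α=285°
  dir = (cos 285°, sin 285°) = (0.2588, -0.9659); from cell (7,3)
  next x-line at t=2.0478, next y-line at t=0.2381; Δt_x=3.8637, Δt_y=1.0353
    y: enter (7,2) at t=0.2381
    y: enter (7,1) at t=1.2734
    x: enter (8,1) at t=2.0478
    y: enter (8,0) at t=2.3087 ← occupied
  → r_6 = 2.3087
beam 7: φ=135°, α=330°
  dir = (cos 330°, sin 330°) = (0.8660, -0.5000); from cell (7,3)
  next x-line at t=0.6120, next y-line at t=0.4600; Δt_x=1.1547, Δt_y=2.0000
    y: enter (7,2) at t=0.4600
    x: enter (8,2) at t=0.6120
    x: enter (9,2) at t=1.7667 ← occupied
  → r_7 = 1.7667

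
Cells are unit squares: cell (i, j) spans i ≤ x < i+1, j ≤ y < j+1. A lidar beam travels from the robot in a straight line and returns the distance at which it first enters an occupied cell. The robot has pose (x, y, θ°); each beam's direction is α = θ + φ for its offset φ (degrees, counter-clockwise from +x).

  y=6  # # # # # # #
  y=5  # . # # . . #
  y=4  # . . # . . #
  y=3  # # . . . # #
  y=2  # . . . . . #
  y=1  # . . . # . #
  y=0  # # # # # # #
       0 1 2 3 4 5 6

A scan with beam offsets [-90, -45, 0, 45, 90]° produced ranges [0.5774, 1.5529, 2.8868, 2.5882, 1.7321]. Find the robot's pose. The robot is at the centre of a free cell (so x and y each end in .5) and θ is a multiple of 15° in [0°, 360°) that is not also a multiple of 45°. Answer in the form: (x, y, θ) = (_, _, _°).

Enumerate (i+0.5, j+0.5, θ) over the 19 free cells and 16 admissible headings. For each, cast all 5 beams and compare to the given ranges.
  (3.5, 2.5, 240°): beam 1 = 1.7321 ≠ 0.5774 ✗
  (5.5, 2.5, 300°): beam 1 = 1.0000 ≠ 0.5774 ✗
  (1.5, 4.5, 30°): beam 3 = 1.0000 ≠ 2.8868 ✗
  …
  (3.5, 3.5, 210°): r_1=0.5774, r_2=1.5529, r_3=2.8868, r_4=2.5882, r_5=1.7321 — all match ✓
No second candidate reproduces the full scan.

(x, y, θ) = (3.5, 3.5, 210°)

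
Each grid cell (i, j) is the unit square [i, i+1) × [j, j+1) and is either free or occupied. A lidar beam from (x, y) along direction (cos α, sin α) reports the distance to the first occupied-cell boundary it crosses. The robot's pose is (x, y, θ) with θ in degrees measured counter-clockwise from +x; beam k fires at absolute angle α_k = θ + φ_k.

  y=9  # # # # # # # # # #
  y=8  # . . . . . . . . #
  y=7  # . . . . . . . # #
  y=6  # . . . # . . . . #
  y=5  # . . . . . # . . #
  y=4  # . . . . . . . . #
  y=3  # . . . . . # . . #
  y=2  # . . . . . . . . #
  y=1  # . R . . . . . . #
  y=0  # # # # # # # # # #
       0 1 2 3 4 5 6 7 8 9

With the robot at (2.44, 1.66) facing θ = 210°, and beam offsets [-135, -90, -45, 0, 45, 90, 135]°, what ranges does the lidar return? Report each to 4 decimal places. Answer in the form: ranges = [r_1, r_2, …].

beam 1: φ=-135°, α=75°
  d=(0.2588,0.9659)  start (2,1)  tX=2.1637 tY=0.3520  stride 1/|dx|=3.8637 1/|dy|=1.0353
    cross y-line → (2,2), t=0.3520
    cross y-line → (2,3), t=1.3873
    cross x-line → (3,3), t=2.1637
    cross y-line → (3,4), t=2.4225
    cross y-line → (3,5), t=3.4578
    cross y-line → (3,6), t=4.4931
    cross y-line → (3,7), t=5.5284
    cross x-line → (4,7), t=6.0274
    cross y-line → (4,8), t=6.5637
    cross y-line → (4,9), t=7.5989 (wall)
  → r_1 = 7.5989
beam 2: φ=-90°, α=120°
  d=(-0.5000,0.8660)  start (2,1)  tX=0.8800 tY=0.3926  stride 1/|dx|=2.0000 1/|dy|=1.1547
    cross y-line → (2,2), t=0.3926
    cross x-line → (1,2), t=0.8800
    cross y-line → (1,3), t=1.5473
    cross y-line → (1,4), t=2.7020
    cross x-line → (0,4), t=2.8800 (wall)
  → r_2 = 2.8800
beam 3: φ=-45°, α=165°
  d=(-0.9659,0.2588)  start (2,1)  tX=0.4555 tY=1.3137  stride 1/|dx|=1.0353 1/|dy|=3.8637
    cross x-line → (1,1), t=0.4555
    cross y-line → (1,2), t=1.3137
    cross x-line → (0,2), t=1.4908 (wall)
  → r_3 = 1.4908
beam 4: φ=0°, α=210°
  d=(-0.8660,-0.5000)  start (2,1)  tX=0.5081 tY=1.3200  stride 1/|dx|=1.1547 1/|dy|=2.0000
    cross x-line → (1,1), t=0.5081
    cross y-line → (1,0), t=1.3200 (wall)
  → r_4 = 1.3200
beam 5: φ=45°, α=255°
  d=(-0.2588,-0.9659)  start (2,1)  tX=1.7000 tY=0.6833  stride 1/|dx|=3.8637 1/|dy|=1.0353
    cross y-line → (2,0), t=0.6833 (wall)
  → r_5 = 0.6833
beam 6: φ=90°, α=300°
  d=(0.5000,-0.8660)  start (2,1)  tX=1.1200 tY=0.7621  stride 1/|dx|=2.0000 1/|dy|=1.1547
    cross y-line → (2,0), t=0.7621 (wall)
  → r_6 = 0.7621
beam 7: φ=135°, α=345°
  d=(0.9659,-0.2588)  start (2,1)  tX=0.5798 tY=2.5500  stride 1/|dx|=1.0353 1/|dy|=3.8637
    cross x-line → (3,1), t=0.5798
    cross x-line → (4,1), t=1.6150
    cross y-line → (4,0), t=2.5500 (wall)
  → r_7 = 2.5500

ranges = [7.5989, 2.8800, 1.4908, 1.3200, 0.6833, 0.7621, 2.5500]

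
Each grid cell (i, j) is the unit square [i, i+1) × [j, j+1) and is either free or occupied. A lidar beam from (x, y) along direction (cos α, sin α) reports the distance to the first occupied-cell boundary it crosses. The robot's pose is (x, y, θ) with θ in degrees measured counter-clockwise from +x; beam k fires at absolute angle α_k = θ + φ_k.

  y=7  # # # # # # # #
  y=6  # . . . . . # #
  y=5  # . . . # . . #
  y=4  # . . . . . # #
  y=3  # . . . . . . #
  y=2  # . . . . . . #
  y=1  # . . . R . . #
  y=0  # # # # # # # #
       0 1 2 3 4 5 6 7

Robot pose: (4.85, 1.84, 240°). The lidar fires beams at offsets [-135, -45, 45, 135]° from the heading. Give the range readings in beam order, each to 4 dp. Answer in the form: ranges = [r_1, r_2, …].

ranges = [3.2715, 3.2455, 0.8696, 2.2258]

beam 1: φ=-135°, α=105°
  direction (-0.2588, 0.9659); cell (4,1); t to first gridline: x 3.2841, y 0.1656 (then +3.8637 / +1.0353)
    (4,2) via y @ 0.1656
    (4,3) via y @ 1.2009
    (4,4) via y @ 2.2362
    (4,5) via y @ 3.2715  # hit
  → r_1 = 3.2715
beam 2: φ=-45°, α=195°
  direction (-0.9659, -0.2588); cell (4,1); t to first gridline: x 0.8800, y 3.2455 (then +1.0353 / +3.8637)
    (3,1) via x @ 0.8800
    (2,1) via x @ 1.9153
    (1,1) via x @ 2.9505
    (1,0) via y @ 3.2455  # hit
  → r_2 = 3.2455
beam 3: φ=45°, α=285°
  direction (0.2588, -0.9659); cell (4,1); t to first gridline: x 0.5796, y 0.8696 (then +3.8637 / +1.0353)
    (5,1) via x @ 0.5796
    (5,0) via y @ 0.8696  # hit
  → r_3 = 0.8696
beam 4: φ=135°, α=15°
  direction (0.9659, 0.2588); cell (4,1); t to first gridline: x 0.1553, y 0.6182 (then +1.0353 / +3.8637)
    (5,1) via x @ 0.1553
    (5,2) via y @ 0.6182
    (6,2) via x @ 1.1906
    (7,2) via x @ 2.2258  # hit
  → r_4 = 2.2258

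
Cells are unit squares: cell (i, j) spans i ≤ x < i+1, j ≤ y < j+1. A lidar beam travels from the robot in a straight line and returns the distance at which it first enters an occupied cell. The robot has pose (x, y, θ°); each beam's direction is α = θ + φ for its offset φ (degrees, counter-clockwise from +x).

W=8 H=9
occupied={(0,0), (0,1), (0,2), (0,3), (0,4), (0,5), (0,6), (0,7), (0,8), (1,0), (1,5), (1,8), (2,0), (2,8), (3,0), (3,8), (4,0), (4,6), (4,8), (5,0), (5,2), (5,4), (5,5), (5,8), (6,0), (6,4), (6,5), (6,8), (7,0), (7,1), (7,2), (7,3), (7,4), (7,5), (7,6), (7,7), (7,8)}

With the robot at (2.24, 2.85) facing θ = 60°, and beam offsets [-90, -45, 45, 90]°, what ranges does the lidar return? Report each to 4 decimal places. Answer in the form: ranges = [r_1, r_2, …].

beam 1: φ=-90°, α=330°
  cosα=0.8660 sinα=-0.5000 | (2,2) | tMaxX 0.8776 tMaxY 1.7000 | tΔX 1.1547 tΔY 2.0000
    t=0.8776 [x] (3,2)
    t=1.7000 [y] (3,1)
    t=2.0323 [x] (4,1)
    t=3.1870 [x] (5,1)
    t=3.7000 [y] (5,0) — stop
  → r_1 = 3.7000
beam 2: φ=-45°, α=15°
  cosα=0.9659 sinα=0.2588 | (2,2) | tMaxX 0.7868 tMaxY 0.5796 | tΔX 1.0353 tΔY 3.8637
    t=0.5796 [y] (2,3)
    t=0.7868 [x] (3,3)
    t=1.8221 [x] (4,3)
    t=2.8574 [x] (5,3)
    t=3.8926 [x] (6,3)
    t=4.4433 [y] (6,4) — stop
  → r_2 = 4.4433
beam 3: φ=45°, α=105°
  cosα=-0.2588 sinα=0.9659 | (2,2) | tMaxX 0.9273 tMaxY 0.1553 | tΔX 3.8637 tΔY 1.0353
    t=0.1553 [y] (2,3)
    t=0.9273 [x] (1,3)
    t=1.1906 [y] (1,4)
    t=2.2258 [y] (1,5) — stop
  → r_3 = 2.2258
beam 4: φ=90°, α=150°
  cosα=-0.8660 sinα=0.5000 | (2,2) | tMaxX 0.2771 tMaxY 0.3000 | tΔX 1.1547 tΔY 2.0000
    t=0.2771 [x] (1,2)
    t=0.3000 [y] (1,3)
    t=1.4318 [x] (0,3) — stop
  → r_4 = 1.4318

ranges = [3.7000, 4.4433, 2.2258, 1.4318]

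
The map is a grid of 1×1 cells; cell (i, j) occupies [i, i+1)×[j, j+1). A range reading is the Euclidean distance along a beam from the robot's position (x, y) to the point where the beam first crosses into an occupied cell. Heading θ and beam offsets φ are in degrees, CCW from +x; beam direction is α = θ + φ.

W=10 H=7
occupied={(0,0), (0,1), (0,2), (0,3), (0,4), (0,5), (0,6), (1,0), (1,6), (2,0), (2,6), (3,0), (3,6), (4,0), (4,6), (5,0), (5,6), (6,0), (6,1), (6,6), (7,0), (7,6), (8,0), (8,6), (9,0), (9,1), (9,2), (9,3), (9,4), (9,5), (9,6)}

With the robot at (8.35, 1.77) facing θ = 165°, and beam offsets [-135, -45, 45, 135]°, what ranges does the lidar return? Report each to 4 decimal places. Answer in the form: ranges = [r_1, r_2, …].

beam 1: φ=-135°, α=30°
  cosα=0.8660 sinα=0.5000 | (8,1) | tMaxX 0.7506 tMaxY 0.4600 | tΔX 1.1547 tΔY 2.0000
    t=0.4600 [y] (8,2)
    t=0.7506 [x] (9,2) — stop
  → r_1 = 0.7506
beam 2: φ=-45°, α=120°
  cosα=-0.5000 sinα=0.8660 | (8,1) | tMaxX 0.7000 tMaxY 0.2656 | tΔX 2.0000 tΔY 1.1547
    t=0.2656 [y] (8,2)
    t=0.7000 [x] (7,2)
    t=1.4203 [y] (7,3)
    t=2.5750 [y] (7,4)
    t=2.7000 [x] (6,4)
    t=3.7297 [y] (6,5)
    t=4.7000 [x] (5,5)
    t=4.8844 [y] (5,6) — stop
  → r_2 = 4.8844
beam 3: φ=45°, α=210°
  cosα=-0.8660 sinα=-0.5000 | (8,1) | tMaxX 0.4041 tMaxY 1.5400 | tΔX 1.1547 tΔY 2.0000
    t=0.4041 [x] (7,1)
    t=1.5400 [y] (7,0) — stop
  → r_3 = 1.5400
beam 4: φ=135°, α=300°
  cosα=0.5000 sinα=-0.8660 | (8,1) | tMaxX 1.3000 tMaxY 0.8891 | tΔX 2.0000 tΔY 1.1547
    t=0.8891 [y] (8,0) — stop
  → r_4 = 0.8891

ranges = [0.7506, 4.8844, 1.5400, 0.8891]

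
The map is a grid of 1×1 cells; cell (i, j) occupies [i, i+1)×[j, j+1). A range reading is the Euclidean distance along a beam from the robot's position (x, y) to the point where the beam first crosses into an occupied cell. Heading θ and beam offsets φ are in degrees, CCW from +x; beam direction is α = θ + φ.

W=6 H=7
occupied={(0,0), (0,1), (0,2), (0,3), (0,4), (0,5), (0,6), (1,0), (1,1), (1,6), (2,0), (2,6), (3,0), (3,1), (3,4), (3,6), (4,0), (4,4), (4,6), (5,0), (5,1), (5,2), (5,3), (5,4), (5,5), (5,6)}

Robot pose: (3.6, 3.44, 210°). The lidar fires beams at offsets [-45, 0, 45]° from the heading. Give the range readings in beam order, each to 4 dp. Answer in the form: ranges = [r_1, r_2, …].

ranges = [2.6917, 2.8800, 1.4908]

beam 1: φ=-45°, α=165°
  direction (-0.9659, 0.2588); cell (3,3); t to first gridline: x 0.6212, y 2.1637 (then +1.0353 / +3.8637)
    (2,3) via x @ 0.6212
    (1,3) via x @ 1.6564
    (1,4) via y @ 2.1637
    (0,4) via x @ 2.6917  # hit
  → r_1 = 2.6917
beam 2: φ=0°, α=210°
  direction (-0.8660, -0.5000); cell (3,3); t to first gridline: x 0.6928, y 0.8800 (then +1.1547 / +2.0000)
    (2,3) via x @ 0.6928
    (2,2) via y @ 0.8800
    (1,2) via x @ 1.8475
    (1,1) via y @ 2.8800  # hit
  → r_2 = 2.8800
beam 3: φ=45°, α=255°
  direction (-0.2588, -0.9659); cell (3,3); t to first gridline: x 2.3182, y 0.4555 (then +3.8637 / +1.0353)
    (3,2) via y @ 0.4555
    (3,1) via y @ 1.4908  # hit
  → r_3 = 1.4908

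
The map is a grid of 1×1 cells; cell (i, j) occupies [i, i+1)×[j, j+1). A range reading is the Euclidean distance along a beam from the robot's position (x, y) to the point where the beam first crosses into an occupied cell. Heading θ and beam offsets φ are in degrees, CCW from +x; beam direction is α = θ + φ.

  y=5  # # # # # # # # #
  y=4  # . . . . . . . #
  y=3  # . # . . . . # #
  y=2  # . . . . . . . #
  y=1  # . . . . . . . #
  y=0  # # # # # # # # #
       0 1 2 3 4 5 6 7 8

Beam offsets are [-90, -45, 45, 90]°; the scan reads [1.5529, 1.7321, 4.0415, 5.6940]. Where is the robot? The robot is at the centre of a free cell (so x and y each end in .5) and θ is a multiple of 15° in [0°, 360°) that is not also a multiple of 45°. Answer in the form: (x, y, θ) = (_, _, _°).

(x, y, θ) = (6.5, 1.5, 75°)

Enumerate (i+0.5, j+0.5, θ) over the 26 free cells and 16 admissible headings. For each, cast all 4 beams and compare to the given ranges.
  (3.5, 1.5, 240°): beam 1 = 2.8868 ≠ 1.5529 ✗
  (3.5, 1.5, 255°): beam 1 = 2.5882 ≠ 1.5529 ✗
  (1.5, 1.5, 345°): beam 1 = 0.5176 ≠ 1.5529 ✗
  …
  (6.5, 1.5, 75°): r_1=1.5529, r_2=1.7321, r_3=4.0415, r_4=5.6940 — all match ✓
Only this pose fits every beam.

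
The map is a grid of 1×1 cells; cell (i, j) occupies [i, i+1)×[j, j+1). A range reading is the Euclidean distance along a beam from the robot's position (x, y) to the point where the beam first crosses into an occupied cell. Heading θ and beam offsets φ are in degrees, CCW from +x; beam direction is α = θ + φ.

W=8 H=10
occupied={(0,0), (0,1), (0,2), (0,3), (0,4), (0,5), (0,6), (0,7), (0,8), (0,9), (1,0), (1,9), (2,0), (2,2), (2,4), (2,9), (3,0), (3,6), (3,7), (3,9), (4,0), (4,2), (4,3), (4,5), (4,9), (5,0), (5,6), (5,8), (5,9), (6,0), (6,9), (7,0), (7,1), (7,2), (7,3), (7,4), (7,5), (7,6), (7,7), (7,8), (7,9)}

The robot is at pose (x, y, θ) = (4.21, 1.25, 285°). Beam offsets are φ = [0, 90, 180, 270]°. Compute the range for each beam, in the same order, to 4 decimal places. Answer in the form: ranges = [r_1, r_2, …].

ranges = [0.2588, 2.8884, 0.7765, 0.9659]

beam 1: φ=0°, α=285°
  dir = (cos 285°, sin 285°) = (0.2588, -0.9659); from cell (4,1)
  next x-line at t=3.0523, next y-line at t=0.2588; Δt_x=3.8637, Δt_y=1.0353
    y: enter (4,0) at t=0.2588 ← occupied
  → r_1 = 0.2588
beam 2: φ=90°, α=15°
  dir = (cos 15°, sin 15°) = (0.9659, 0.2588); from cell (4,1)
  next x-line at t=0.8179, next y-line at t=2.8978; Δt_x=1.0353, Δt_y=3.8637
    x: enter (5,1) at t=0.8179
    x: enter (6,1) at t=1.8531
    x: enter (7,1) at t=2.8884 ← occupied
  → r_2 = 2.8884
beam 3: φ=180°, α=105°
  dir = (cos 105°, sin 105°) = (-0.2588, 0.9659); from cell (4,1)
  next x-line at t=0.8114, next y-line at t=0.7765; Δt_x=3.8637, Δt_y=1.0353
    y: enter (4,2) at t=0.7765 ← occupied
  → r_3 = 0.7765
beam 4: φ=270°, α=195°
  dir = (cos 195°, sin 195°) = (-0.9659, -0.2588); from cell (4,1)
  next x-line at t=0.2174, next y-line at t=0.9659; Δt_x=1.0353, Δt_y=3.8637
    x: enter (3,1) at t=0.2174
    y: enter (3,0) at t=0.9659 ← occupied
  → r_4 = 0.9659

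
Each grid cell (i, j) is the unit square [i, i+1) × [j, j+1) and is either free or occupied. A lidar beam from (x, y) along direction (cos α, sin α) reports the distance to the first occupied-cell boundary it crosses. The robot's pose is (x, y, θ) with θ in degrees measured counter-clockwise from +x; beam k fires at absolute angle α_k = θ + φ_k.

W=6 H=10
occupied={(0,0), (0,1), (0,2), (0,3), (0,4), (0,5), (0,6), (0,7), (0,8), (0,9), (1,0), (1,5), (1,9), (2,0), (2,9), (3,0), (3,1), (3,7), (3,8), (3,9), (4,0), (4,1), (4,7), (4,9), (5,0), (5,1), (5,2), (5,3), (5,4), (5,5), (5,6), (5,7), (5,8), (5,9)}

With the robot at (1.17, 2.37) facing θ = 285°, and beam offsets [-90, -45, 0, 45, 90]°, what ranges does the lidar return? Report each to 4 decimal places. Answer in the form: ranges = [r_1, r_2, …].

ranges = [0.1760, 0.3400, 1.4183, 2.1131, 3.9651]

beam 1: φ=-90°, α=195°
  direction (-0.9659, -0.2588); cell (1,2); t to first gridline: x 0.1760, y 1.4296 (then +1.0353 / +3.8637)
    (0,2) via x @ 0.1760  # hit
  → r_1 = 0.1760
beam 2: φ=-45°, α=240°
  direction (-0.5000, -0.8660); cell (1,2); t to first gridline: x 0.3400, y 0.4272 (then +2.0000 / +1.1547)
    (0,2) via x @ 0.3400  # hit
  → r_2 = 0.3400
beam 3: φ=0°, α=285°
  direction (0.2588, -0.9659); cell (1,2); t to first gridline: x 3.2069, y 0.3831 (then +3.8637 / +1.0353)
    (1,1) via y @ 0.3831
    (1,0) via y @ 1.4183  # hit
  → r_3 = 1.4183
beam 4: φ=45°, α=330°
  direction (0.8660, -0.5000); cell (1,2); t to first gridline: x 0.9584, y 0.7400 (then +1.1547 / +2.0000)
    (1,1) via y @ 0.7400
    (2,1) via x @ 0.9584
    (3,1) via x @ 2.1131  # hit
  → r_4 = 2.1131
beam 5: φ=90°, α=15°
  direction (0.9659, 0.2588); cell (1,2); t to first gridline: x 0.8593, y 2.4341 (then +1.0353 / +3.8637)
    (2,2) via x @ 0.8593
    (3,2) via x @ 1.8946
    (3,3) via y @ 2.4341
    (4,3) via x @ 2.9298
    (5,3) via x @ 3.9651  # hit
  → r_5 = 3.9651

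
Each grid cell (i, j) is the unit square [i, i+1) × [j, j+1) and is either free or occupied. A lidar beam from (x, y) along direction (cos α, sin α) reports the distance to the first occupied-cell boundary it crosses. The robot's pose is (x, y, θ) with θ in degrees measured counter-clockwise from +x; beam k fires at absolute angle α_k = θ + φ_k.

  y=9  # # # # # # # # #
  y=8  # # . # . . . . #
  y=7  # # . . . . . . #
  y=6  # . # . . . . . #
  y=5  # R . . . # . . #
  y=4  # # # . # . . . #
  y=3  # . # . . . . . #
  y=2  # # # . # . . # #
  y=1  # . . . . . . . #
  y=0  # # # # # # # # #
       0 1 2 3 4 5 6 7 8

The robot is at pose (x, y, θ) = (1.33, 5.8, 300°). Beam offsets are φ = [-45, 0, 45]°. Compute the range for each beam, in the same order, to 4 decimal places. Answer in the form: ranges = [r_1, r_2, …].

ranges = [0.8282, 0.9238, 3.0910]

beam 1: φ=-45°, α=255°
  d=(-0.2588,-0.9659)  start (1,5)  tX=1.2750 tY=0.8282  stride 1/|dx|=3.8637 1/|dy|=1.0353
    cross y-line → (1,4), t=0.8282 (wall)
  → r_1 = 0.8282
beam 2: φ=0°, α=300°
  d=(0.5000,-0.8660)  start (1,5)  tX=1.3400 tY=0.9238  stride 1/|dx|=2.0000 1/|dy|=1.1547
    cross y-line → (1,4), t=0.9238 (wall)
  → r_2 = 0.9238
beam 3: φ=45°, α=345°
  d=(0.9659,-0.2588)  start (1,5)  tX=0.6936 tY=3.0910  stride 1/|dx|=1.0353 1/|dy|=3.8637
    cross x-line → (2,5), t=0.6936
    cross x-line → (3,5), t=1.7289
    cross x-line → (4,5), t=2.7642
    cross y-line → (4,4), t=3.0910 (wall)
  → r_3 = 3.0910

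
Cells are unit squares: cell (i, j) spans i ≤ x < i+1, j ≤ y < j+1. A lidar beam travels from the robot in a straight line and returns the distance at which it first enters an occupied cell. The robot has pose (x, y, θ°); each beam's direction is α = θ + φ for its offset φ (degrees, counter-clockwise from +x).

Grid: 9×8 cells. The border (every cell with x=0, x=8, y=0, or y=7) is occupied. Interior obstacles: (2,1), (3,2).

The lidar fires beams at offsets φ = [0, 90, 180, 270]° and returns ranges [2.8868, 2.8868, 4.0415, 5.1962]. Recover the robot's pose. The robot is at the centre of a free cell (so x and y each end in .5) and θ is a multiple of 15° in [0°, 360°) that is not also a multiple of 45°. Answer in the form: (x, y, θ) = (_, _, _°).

(x, y, θ) = (5.5, 3.5, 240°)

The pose lattice has 40·16 = 640 candidates. Test each by forward raycasting.
  (7.5, 6.5, 285°): beam 1 = 1.9319 ≠ 2.8868 ✗
  (5.5, 2.5, 255°): beam 1 = 1.5529 ≠ 2.8868 ✗
  (1.5, 2.5, 240°): beam 1 = 1.0000 ≠ 2.8868 ✗
  …
  (5.5, 3.5, 240°): r_1=2.8868, r_2=2.8868, r_3=4.0415, r_4=5.1962 — all match ✓
Unique over the lattice → pose = (5.5, 3.5, 240°).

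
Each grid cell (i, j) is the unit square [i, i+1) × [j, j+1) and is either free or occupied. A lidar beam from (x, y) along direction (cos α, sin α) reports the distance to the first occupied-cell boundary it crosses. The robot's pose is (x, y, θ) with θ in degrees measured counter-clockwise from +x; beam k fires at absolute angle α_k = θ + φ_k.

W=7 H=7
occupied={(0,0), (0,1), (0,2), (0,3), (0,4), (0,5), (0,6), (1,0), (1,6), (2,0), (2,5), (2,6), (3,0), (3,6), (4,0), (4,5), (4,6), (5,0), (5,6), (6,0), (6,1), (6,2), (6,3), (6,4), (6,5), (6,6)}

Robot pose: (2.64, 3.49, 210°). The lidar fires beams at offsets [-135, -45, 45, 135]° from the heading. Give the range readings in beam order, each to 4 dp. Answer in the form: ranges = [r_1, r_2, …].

beam 1: φ=-135°, α=75°
  cosα=0.2588 sinα=0.9659 | (2,3) | tMaxX 1.3909 tMaxY 0.5280 | tΔX 3.8637 tΔY 1.0353
    t=0.5280 [y] (2,4)
    t=1.3909 [x] (3,4)
    t=1.5633 [y] (3,5)
    t=2.5985 [y] (3,6) — stop
  → r_1 = 2.5985
beam 2: φ=-45°, α=165°
  cosα=-0.9659 sinα=0.2588 | (2,3) | tMaxX 0.6626 tMaxY 1.9705 | tΔX 1.0353 tΔY 3.8637
    t=0.6626 [x] (1,3)
    t=1.6979 [x] (0,3) — stop
  → r_2 = 1.6979
beam 3: φ=45°, α=255°
  cosα=-0.2588 sinα=-0.9659 | (2,3) | tMaxX 2.4728 tMaxY 0.5073 | tΔX 3.8637 tΔY 1.0353
    t=0.5073 [y] (2,2)
    t=1.5426 [y] (2,1)
    t=2.4728 [x] (1,1)
    t=2.5778 [y] (1,0) — stop
  → r_3 = 2.5778
beam 4: φ=135°, α=345°
  cosα=0.9659 sinα=-0.2588 | (2,3) | tMaxX 0.3727 tMaxY 1.8932 | tΔX 1.0353 tΔY 3.8637
    t=0.3727 [x] (3,3)
    t=1.4080 [x] (4,3)
    t=1.8932 [y] (4,2)
    t=2.4433 [x] (5,2)
    t=3.4785 [x] (6,2) — stop
  → r_4 = 3.4785

ranges = [2.5985, 1.6979, 2.5778, 3.4785]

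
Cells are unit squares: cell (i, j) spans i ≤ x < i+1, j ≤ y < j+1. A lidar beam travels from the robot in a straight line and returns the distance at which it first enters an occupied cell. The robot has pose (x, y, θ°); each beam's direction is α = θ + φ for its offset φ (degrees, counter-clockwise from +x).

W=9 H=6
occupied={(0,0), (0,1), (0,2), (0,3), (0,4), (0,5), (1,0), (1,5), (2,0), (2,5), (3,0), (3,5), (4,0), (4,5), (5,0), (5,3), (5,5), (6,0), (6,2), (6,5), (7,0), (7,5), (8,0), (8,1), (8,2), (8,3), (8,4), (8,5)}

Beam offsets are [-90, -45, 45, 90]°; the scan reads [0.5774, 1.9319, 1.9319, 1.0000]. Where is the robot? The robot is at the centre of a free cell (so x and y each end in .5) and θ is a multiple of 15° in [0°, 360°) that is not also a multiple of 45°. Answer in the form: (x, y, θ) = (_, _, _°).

(x, y, θ) = (7.5, 4.5, 210°)

The pose lattice has 26·16 = 416 candidates. Test each by forward raycasting.
  (2.5, 1.5, 285°): beam 1 = 1.5529 ≠ 0.5774 ✗
  (2.5, 1.5, 195°): beam 1 = 3.6235 ≠ 0.5774 ✗
  (7.5, 4.5, 30°): beam 1 = 1.0000 ≠ 0.5774 ✗
  …
  (7.5, 4.5, 210°): r_1=0.5774, r_2=1.9319, r_3=1.9319, r_4=1.0000 — all match ✓
No second candidate reproduces the full scan.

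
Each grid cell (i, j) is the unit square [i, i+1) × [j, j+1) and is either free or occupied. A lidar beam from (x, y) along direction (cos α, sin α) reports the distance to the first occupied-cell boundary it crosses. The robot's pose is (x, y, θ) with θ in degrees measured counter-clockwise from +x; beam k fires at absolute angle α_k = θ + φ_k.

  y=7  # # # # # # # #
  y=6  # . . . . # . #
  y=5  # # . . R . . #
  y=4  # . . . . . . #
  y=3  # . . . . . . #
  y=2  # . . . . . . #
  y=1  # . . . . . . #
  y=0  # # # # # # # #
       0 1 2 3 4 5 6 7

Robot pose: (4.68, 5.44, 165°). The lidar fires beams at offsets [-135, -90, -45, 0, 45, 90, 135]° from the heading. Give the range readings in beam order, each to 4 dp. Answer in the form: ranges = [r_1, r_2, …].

ranges = [1.1200, 1.2364, 1.8013, 3.8098, 4.2493, 4.5966, 4.6400]

beam 1: φ=-135°, α=30°
  direction (0.8660, 0.5000); cell (4,5); t to first gridline: x 0.3695, y 1.1200 (then +1.1547 / +2.0000)
    (5,5) via x @ 0.3695
    (5,6) via y @ 1.1200  # hit
  → r_1 = 1.1200
beam 2: φ=-90°, α=75°
  direction (0.2588, 0.9659); cell (4,5); t to first gridline: x 1.2364, y 0.5798 (then +3.8637 / +1.0353)
    (4,6) via y @ 0.5798
    (5,6) via x @ 1.2364  # hit
  → r_2 = 1.2364
beam 3: φ=-45°, α=120°
  direction (-0.5000, 0.8660); cell (4,5); t to first gridline: x 1.3600, y 0.6466 (then +2.0000 / +1.1547)
    (4,6) via y @ 0.6466
    (3,6) via x @ 1.3600
    (3,7) via y @ 1.8013  # hit
  → r_3 = 1.8013
beam 4: φ=0°, α=165°
  direction (-0.9659, 0.2588); cell (4,5); t to first gridline: x 0.7040, y 2.1637 (then +1.0353 / +3.8637)
    (3,5) via x @ 0.7040
    (2,5) via x @ 1.7393
    (2,6) via y @ 2.1637
    (1,6) via x @ 2.7745
    (0,6) via x @ 3.8098  # hit
  → r_4 = 3.8098
beam 5: φ=45°, α=210°
  direction (-0.8660, -0.5000); cell (4,5); t to first gridline: x 0.7852, y 0.8800 (then +1.1547 / +2.0000)
    (3,5) via x @ 0.7852
    (3,4) via y @ 0.8800
    (2,4) via x @ 1.9399
    (2,3) via y @ 2.8800
    (1,3) via x @ 3.0946
    (0,3) via x @ 4.2493  # hit
  → r_5 = 4.2493
beam 6: φ=90°, α=255°
  direction (-0.2588, -0.9659); cell (4,5); t to first gridline: x 2.6273, y 0.4555 (then +3.8637 / +1.0353)
    (4,4) via y @ 0.4555
    (4,3) via y @ 1.4908
    (4,2) via y @ 2.5261
    (3,2) via x @ 2.6273
    (3,1) via y @ 3.5614
    (3,0) via y @ 4.5966  # hit
  → r_6 = 4.5966
beam 7: φ=135°, α=300°
  direction (0.5000, -0.8660); cell (4,5); t to first gridline: x 0.6400, y 0.5081 (then +2.0000 / +1.1547)
    (4,4) via y @ 0.5081
    (5,4) via x @ 0.6400
    (5,3) via y @ 1.6628
    (6,3) via x @ 2.6400
    (6,2) via y @ 2.8175
    (6,1) via y @ 3.9722
    (7,1) via x @ 4.6400  # hit
  → r_7 = 4.6400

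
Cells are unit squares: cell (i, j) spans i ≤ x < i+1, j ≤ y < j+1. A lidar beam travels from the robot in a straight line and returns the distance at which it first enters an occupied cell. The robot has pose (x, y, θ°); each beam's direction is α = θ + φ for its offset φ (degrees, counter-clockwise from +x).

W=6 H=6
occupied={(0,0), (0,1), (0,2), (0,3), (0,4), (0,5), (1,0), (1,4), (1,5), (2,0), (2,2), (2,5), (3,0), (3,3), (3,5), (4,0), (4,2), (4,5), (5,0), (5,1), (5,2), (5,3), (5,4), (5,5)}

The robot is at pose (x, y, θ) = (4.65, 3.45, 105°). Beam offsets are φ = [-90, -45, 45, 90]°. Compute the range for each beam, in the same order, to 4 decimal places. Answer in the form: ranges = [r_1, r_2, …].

beam 1: φ=-90°, α=15°
  cosα=0.9659 sinα=0.2588 | (4,3) | tMaxX 0.3623 tMaxY 2.1250 | tΔX 1.0353 tΔY 3.8637
    t=0.3623 [x] (5,3) — stop
  → r_1 = 0.3623
beam 2: φ=-45°, α=60°
  cosα=0.5000 sinα=0.8660 | (4,3) | tMaxX 0.7000 tMaxY 0.6351 | tΔX 2.0000 tΔY 1.1547
    t=0.6351 [y] (4,4)
    t=0.7000 [x] (5,4) — stop
  → r_2 = 0.7000
beam 3: φ=45°, α=150°
  cosα=-0.8660 sinα=0.5000 | (4,3) | tMaxX 0.7506 tMaxY 1.1000 | tΔX 1.1547 tΔY 2.0000
    t=0.7506 [x] (3,3) — stop
  → r_3 = 0.7506
beam 4: φ=90°, α=195°
  cosα=-0.9659 sinα=-0.2588 | (4,3) | tMaxX 0.6729 tMaxY 1.7387 | tΔX 1.0353 tΔY 3.8637
    t=0.6729 [x] (3,3) — stop
  → r_4 = 0.6729

ranges = [0.3623, 0.7000, 0.7506, 0.6729]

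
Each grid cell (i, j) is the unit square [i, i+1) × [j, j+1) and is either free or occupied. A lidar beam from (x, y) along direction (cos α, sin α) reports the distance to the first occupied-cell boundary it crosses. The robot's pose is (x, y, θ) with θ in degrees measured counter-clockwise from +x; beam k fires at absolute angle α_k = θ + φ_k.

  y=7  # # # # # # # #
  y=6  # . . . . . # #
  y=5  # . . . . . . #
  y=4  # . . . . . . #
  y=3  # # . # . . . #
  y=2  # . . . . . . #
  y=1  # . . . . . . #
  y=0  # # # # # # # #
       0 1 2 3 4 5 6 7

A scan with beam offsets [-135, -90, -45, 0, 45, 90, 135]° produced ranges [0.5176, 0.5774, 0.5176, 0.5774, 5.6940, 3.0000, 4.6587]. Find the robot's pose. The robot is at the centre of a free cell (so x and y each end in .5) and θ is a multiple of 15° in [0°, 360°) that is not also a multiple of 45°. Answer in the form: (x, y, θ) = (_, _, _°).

Candidates: 33 free-cell centres × 16 headings = 528 poses. Raycast each; keep the one whose scan matches to 4 dp.
  (5.5, 1.5, 195°): beam 1 = 3.0000 ≠ 0.5176 ✗
  (5.5, 2.5, 195°): beam 1 = 3.0000 ≠ 0.5176 ✗
  (2.5, 1.5, 285°): beam 1 = 1.7321 ≠ 0.5176 ✗
  …
  (6.5, 5.5, 120°): r_1=0.5176, r_2=0.5774, r_3=0.5176, r_4=0.5774, r_5=5.6940, r_6=3.0000, r_7=4.6587 — all match ✓
Unique over the lattice → pose = (6.5, 5.5, 120°).

(x, y, θ) = (6.5, 5.5, 120°)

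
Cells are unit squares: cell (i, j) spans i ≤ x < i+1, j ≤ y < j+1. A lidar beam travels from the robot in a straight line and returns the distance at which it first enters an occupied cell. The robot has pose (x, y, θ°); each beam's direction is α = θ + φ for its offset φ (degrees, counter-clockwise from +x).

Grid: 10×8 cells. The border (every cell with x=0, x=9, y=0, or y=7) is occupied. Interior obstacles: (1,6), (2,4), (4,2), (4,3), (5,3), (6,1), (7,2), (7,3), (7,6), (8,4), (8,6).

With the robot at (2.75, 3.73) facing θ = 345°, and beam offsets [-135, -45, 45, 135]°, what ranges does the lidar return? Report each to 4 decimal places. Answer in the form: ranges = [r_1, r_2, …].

ranges = [2.0207, 3.1523, 4.9075, 0.3118]

beam 1: φ=-135°, α=210°
  d=(-0.8660,-0.5000)  start (2,3)  tX=0.8660 tY=1.4600  stride 1/|dx|=1.1547 1/|dy|=2.0000
    cross x-line → (1,3), t=0.8660
    cross y-line → (1,2), t=1.4600
    cross x-line → (0,2), t=2.0207 (wall)
  → r_1 = 2.0207
beam 2: φ=-45°, α=300°
  d=(0.5000,-0.8660)  start (2,3)  tX=0.5000 tY=0.8429  stride 1/|dx|=2.0000 1/|dy|=1.1547
    cross x-line → (3,3), t=0.5000
    cross y-line → (3,2), t=0.8429
    cross y-line → (3,1), t=1.9976
    cross x-line → (4,1), t=2.5000
    cross y-line → (4,0), t=3.1523 (wall)
  → r_2 = 3.1523
beam 3: φ=45°, α=30°
  d=(0.8660,0.5000)  start (2,3)  tX=0.2887 tY=0.5400  stride 1/|dx|=1.1547 1/|dy|=2.0000
    cross x-line → (3,3), t=0.2887
    cross y-line → (3,4), t=0.5400
    cross x-line → (4,4), t=1.4434
    cross y-line → (4,5), t=2.5400
    cross x-line → (5,5), t=2.5981
    cross x-line → (6,5), t=3.7528
    cross y-line → (6,6), t=4.5400
    cross x-line → (7,6), t=4.9075 (wall)
  → r_3 = 4.9075
beam 4: φ=135°, α=120°
  d=(-0.5000,0.8660)  start (2,3)  tX=1.5000 tY=0.3118  stride 1/|dx|=2.0000 1/|dy|=1.1547
    cross y-line → (2,4), t=0.3118 (wall)
  → r_4 = 0.3118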